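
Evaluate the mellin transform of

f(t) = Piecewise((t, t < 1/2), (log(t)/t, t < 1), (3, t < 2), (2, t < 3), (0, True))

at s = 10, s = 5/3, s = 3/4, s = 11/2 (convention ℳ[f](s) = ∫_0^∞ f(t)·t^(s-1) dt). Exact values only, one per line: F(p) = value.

along the cuts 1/2, 1, 2, ℳ[f](s) splits into 4 integrals
[0, 1/2) adds the kernel integral of t
∫ log(t)/t·t^(s-1) over [1/2, 1)
over [1, 2), the kernel integral of 3 enters the sum
∫ 2·t^(s-1) over [2, 3)

F(10) = log(2)/4608 + 108682157681/9123840
F(5/3) = -81/20 + 3*2**(1/3)*log(2)/4 + 75*2**(1/3)/64 + 6*2**(2/3)/5 + 18*3**(2/3)/5
F(3/4) = 2**(1/4)*(-210*2**(3/4) - 84*log(2) + 28*sqrt(2) + 28*6**(3/4) + 339)/21
F(11/2) = sqrt(2)*(-220480*sqrt(2) + 5148*log(2) + 4315123 + 32752512*sqrt(6))/741312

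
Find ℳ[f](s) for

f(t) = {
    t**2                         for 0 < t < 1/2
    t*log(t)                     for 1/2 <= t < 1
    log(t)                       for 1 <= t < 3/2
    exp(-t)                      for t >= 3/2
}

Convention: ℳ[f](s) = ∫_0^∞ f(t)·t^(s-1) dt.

the 4 pieces separated at 1/2, 1, 3/2 each add one integral
∫ t**2·t^(s-1) over [0, 1/2)
∫ t*log(t)·t^(s-1) over [1/2, 1)
over [1, 3/2), the kernel integral of log(t) enters the sum
[3/2, ∞) adds the kernel integral of exp(-t)

(4*2**s*s**2*(s + 2)*(s**2 + 2*s + 1)*uppergamma(s, 3/2) - 4*2**s*s**2*(s + 2) + 4*2**s*(s + 2)*(s**2 + 2*s + 1) + 3**s*s*(s + 2)*(-4*log(2) + 4*log(3))*(s**2 + 2*s + 1) - 4*3**s*(s + 2)*(s**2 + 2*s + 1) + s**3*(s + 2)*log(4) + s**2*(s + 2)*log(4) + 2*s**2*(s + 2) + s**2*(s**2 + 2*s + 1))/(4*2**s*s**2*(s + 2)*(s**2 + 2*s + 1))
  Re(s) > -2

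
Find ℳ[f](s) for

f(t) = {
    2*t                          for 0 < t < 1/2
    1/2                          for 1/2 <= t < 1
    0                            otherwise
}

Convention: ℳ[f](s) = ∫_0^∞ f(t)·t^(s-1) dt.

(2**s*(s + 1) + s - 1)/(2*2**s*s*(s + 1))
  Re(s) > -1

peel off the common scale on t: t on [0, 1); 1/2 on [1, 2)
cuts at 1/2: linearity sums the 2 kernel integrals
the [0, 1/2) slice contributes ∫ 2*t·t^(s-1) dt
on [1/2, 1) integrate f = 1/2 against the kernel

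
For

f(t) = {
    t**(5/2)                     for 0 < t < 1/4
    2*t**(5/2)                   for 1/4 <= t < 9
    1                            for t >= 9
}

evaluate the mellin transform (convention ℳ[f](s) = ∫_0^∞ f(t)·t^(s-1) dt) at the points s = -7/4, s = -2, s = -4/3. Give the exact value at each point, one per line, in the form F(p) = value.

strip the shared t-power: sqrt(t) on [0, 1/4); 2*sqrt(t) on [1/4, 9); t**(-2) on [9, ∞)
remove the power substitution first: t on [0, 1/2); 2*t on [1/2, 3); t**(-4) on [3, ∞)
summing 3 kernel integrals split by 1/4, 9 yields ℳ[f](s)
on [0, 1/4) integrate f = t**(5/2) against the kernel
on [1/4, 9): add ∫ 2*t**(5/2)·t^(s-1) dt
∫ 1·t^(s-1) over [9, ∞)

F(-7/4) = sqrt(2)*(-189 + 2270*sqrt(6))/567
F(-2) = 1783/162
F(-4/3) = 2**(2/3)*(-54 + 3895*6**(1/3))/504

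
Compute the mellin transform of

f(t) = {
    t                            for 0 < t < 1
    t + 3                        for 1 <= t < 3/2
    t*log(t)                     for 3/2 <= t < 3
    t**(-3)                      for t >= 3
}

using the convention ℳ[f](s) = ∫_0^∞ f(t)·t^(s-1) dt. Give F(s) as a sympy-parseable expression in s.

(-162*2**s*s*(s - 3)*(s**2 + 2*s + 1) - 162*2**s*(s - 3)*(s**2 + 2*s + 1) - 81*3**s*s**2*(s - 3)*(s + 1)*log(3) + 81*3**s*s**2*(s - 3)*(s + 1)*log(2) - 81*3**s*s*(s - 3)*(s + 1)*log(3) + 81*3**s*s*(s - 3)*(s + 1)*log(2) + 81*3**s*s*(s - 3)*(s + 1) + 243*3**s*s*(s - 3)*(s**2 + 2*s + 1) + 162*3**s*(s - 3)*(s**2 + 2*s + 1) + 162*6**s*s**2*(s - 3)*(s + 1)*log(3) - 162*6**s*s*(s - 3)*(s + 1) + 162*6**s*s*(s - 3)*(s + 1)*log(3) - 2*6**s*s*(s + 1)*(s**2 + 2*s + 1))/(54*2**s*s*(s - 3)*(s + 1)*(s**2 + 2*s + 1))
  -1 < Re(s) < 3

along the cuts 1, 3/2, 3, ℳ[f](s) splits into 4 integrals
segment 0 to 1 holds t; add its integral
[1, 3/2) adds the kernel integral of (t + 3)
for t in [3/2, 3): the term is ∫ t*log(t)·t^(s-1)
piece [3, ∞): integrate t**(-3) against the kernel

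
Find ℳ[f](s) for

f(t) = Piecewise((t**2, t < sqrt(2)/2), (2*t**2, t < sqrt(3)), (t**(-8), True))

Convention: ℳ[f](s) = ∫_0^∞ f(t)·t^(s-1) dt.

invert the power substitution to get t on [0, 1/2); 2*t on [1/2, 3); t**(-4) on [3, ∞)
breakpoints sqrt(2)/2, sqrt(3): one integral from each of the 3 segments
on [0, sqrt(2)/2): add ∫ t**2·t^(s-1) dt
on [sqrt(2)/2, sqrt(3)) integrate f = 2*t**2 against the kernel
∫ t**(-8)·t^(s-1) over [sqrt(3), ∞)

(sqrt(2)/2)**s*(972*6**(s/2)*(s - 8) - 2*6**(s/2)*(s + 2) - 81*s + 648)/(162*(s - 8)*(s + 2))
  -2 < Re(s) < 8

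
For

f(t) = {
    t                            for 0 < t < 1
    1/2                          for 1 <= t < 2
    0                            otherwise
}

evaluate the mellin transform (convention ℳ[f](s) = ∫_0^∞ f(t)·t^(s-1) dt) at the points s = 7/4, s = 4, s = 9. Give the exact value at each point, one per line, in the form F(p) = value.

breakpoints 1: one integral from each of the 2 segments
for t in [0, 1): the term is ∫ t·t^(s-1)
[1, 2) adds the kernel integral of 1/2

F(7/4) = 6/77 + 4*2**(3/4)/7
F(4) = 83/40
F(9) = 1282/45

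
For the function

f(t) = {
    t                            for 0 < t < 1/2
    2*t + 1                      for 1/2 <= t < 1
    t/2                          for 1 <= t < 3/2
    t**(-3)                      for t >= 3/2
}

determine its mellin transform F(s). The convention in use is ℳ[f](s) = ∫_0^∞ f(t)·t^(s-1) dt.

f breaks at 1/2, 1, 3/2 into 4 integrals to sum
segment 0 to 1/2 holds t; add its integral
segment 1/2 to 1 holds (2*t + 1); add its integral
on [1, 3/2): add ∫ t/2·t^(s-1) dt
∫ over [3/2, ∞) of t**(-3)·t^(s-1) joins the sum

(270*2**s*s**2 - 702*2**s*s - 324*2**s + 49*3**s*s**2 - 275*3**s*s - 162*s**2 + 378*s + 324)/(108*2**s*s*(s**2 - 2*s - 3))
  -1 < Re(s) < 3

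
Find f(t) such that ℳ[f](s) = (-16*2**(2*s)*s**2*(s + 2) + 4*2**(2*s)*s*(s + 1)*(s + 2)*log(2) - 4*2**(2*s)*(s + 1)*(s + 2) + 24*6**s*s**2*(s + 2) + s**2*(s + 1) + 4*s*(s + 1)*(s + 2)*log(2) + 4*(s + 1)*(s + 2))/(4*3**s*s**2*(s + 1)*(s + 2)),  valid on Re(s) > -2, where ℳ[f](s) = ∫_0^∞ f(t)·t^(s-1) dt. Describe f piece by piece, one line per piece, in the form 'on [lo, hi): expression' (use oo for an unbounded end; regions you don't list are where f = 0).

on [0, 1/3): 9*t**2/4
on [1/3, 4/3): log(3*t/2)
on [4/3, 2): 3*t

strip the common scale on t: t**2 on [0, 1/2); log(t) on [1/2, 2); 2*t on [2, 3)
integrate the 3 segments split at 1/3, 4/3, then add the results
segment [0, 1/3) carries 9*t**2/4; integrate it
∫ log(3*t/2)·t^(s-1) over [1/3, 4/3)
for t in [4/3, 2): the term is ∫ 3*t·t^(s-1)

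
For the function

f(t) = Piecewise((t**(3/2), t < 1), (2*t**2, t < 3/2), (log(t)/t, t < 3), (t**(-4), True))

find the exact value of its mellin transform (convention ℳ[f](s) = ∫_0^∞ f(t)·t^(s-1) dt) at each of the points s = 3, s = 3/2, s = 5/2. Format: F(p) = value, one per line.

integrate the 4 segments split at 1, 3/2, 3, then add the results
piece [0, 1): integrate t**(3/2) against the kernel
between 1 and 3/2 the integrand is 2*t**2·t^(s-1)
between 3/2 and 3 the integrand is log(t)/t·t^(s-1)
the [3, ∞) slice contributes ∫ t**(-4)·t^(s-1) dt

F(3) = 9*log(2)/8 + 271/180 + 27*log(3)/8
F(3/2) = -538*sqrt(3)/135 - 5/21 + log(2**(sqrt(6))*3**(-sqrt(6) + 2*sqrt(3))) + 83*sqrt(6)/28
F(5/2) = -34*sqrt(3)/27 - 7/36 + log(2**(sqrt(6)/2)*3**(-sqrt(6)/2 + 2*sqrt(3))) + 35*sqrt(6)/24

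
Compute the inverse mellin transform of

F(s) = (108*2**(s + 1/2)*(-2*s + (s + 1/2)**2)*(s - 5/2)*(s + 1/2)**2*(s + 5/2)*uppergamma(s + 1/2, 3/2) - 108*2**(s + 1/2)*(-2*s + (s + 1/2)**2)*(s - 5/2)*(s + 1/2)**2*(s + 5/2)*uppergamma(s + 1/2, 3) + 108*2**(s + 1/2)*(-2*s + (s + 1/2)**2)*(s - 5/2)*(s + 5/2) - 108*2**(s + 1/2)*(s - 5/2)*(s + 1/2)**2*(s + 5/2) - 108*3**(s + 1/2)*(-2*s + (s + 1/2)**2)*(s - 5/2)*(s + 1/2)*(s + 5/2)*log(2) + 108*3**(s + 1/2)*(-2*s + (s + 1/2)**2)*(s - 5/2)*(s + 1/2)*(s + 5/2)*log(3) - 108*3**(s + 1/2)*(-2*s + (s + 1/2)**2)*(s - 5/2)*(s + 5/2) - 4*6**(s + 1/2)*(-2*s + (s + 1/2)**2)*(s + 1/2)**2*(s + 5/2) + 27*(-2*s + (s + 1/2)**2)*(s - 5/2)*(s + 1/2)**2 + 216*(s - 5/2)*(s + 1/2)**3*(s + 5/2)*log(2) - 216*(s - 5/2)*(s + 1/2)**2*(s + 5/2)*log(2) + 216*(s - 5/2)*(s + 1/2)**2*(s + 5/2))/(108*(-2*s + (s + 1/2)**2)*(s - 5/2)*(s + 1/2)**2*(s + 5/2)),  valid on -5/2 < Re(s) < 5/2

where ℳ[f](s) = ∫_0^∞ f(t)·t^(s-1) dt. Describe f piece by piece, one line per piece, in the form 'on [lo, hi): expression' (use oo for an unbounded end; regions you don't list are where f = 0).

on [0, 1): t**(5/2)/4
on [1, 2): 2*log(t/2)/sqrt(t)
on [2, 3): sqrt(t)*log(t/2)
on [3, 6): sqrt(t)*exp(-t/2)
on [6, oo): 8/t**(5/2)

remove the shared t-power first: t**2/4 on [0, 1); 2*log(t/2)/t on [1, 2); log(t/2) on [2, 3); …
peel off the common scale on t: t**2 on [0, 1/2); log(t)/t on [1/2, 1); log(t) on [1, 3/2); …
split f at 1, 2, 3, 6: ℳ[f](s) collects 5 kernel integrals
on [0, 1) integrate f = t**(5/2)/4 against the kernel
piece [1, 2): integrate 2*log(t/2)/sqrt(t) against the kernel
on [2, 3) integrate f = sqrt(t)*log(t/2) against the kernel
between 3 and 6 the integrand is sqrt(t)*exp(-t/2)·t^(s-1)
over [6, ∞), the kernel integral of 8/t**(5/2) enters the sum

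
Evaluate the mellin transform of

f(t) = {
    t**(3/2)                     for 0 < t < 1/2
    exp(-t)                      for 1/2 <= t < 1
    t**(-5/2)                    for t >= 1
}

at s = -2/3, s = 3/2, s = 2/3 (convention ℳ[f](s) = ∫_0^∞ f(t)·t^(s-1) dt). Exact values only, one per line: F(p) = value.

decompose at 1/2, 1; ℳ[f](s) sums the 3 pieces' integrals
on [0, 1/2) integrate f = t**(3/2) against the kernel
on [1/2, 1) integrate f = exp(-t) against the kernel
for t in [1, ∞): the term is ∫ t**(-5/2)·t^(s-1)

F(-2/3) = -uppergamma(-2/3, 1) + 6/19 + uppergamma(-2/3, 1/2) + 3*2**(1/6)/5
F(3/2) = -exp(-1) - sqrt(pi)*erfc(1)/2 + sqrt(pi)*erfc(sqrt(2)/2)/2 + sqrt(2)*exp(-1/2)/2 + 25/24
F(2/3) = -uppergamma(2/3, 1) + 3*2**(5/6)/52 + 6/11 + uppergamma(2/3, 1/2)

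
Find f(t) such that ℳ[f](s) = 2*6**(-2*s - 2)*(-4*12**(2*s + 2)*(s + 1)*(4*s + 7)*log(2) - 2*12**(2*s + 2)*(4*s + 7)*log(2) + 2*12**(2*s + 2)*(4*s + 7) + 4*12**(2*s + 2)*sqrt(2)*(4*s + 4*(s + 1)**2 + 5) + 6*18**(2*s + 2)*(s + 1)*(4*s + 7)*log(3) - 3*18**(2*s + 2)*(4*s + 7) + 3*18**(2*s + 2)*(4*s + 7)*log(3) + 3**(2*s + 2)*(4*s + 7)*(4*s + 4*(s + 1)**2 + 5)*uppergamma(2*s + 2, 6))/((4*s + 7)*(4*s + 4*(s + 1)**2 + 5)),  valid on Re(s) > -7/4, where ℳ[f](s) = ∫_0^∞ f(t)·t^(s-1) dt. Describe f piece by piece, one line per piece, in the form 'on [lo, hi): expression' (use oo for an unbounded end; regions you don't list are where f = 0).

back out the shared t-power: t**(3/4) on [0, 4); sqrt(t)*log(sqrt(t)) on [4, 9); exp(-2*sqrt(t)) on [9, ∞)
remove the power substitution first: t**(3/2) on [0, 2); t*log(t) on [2, 3); exp(-2*t) on [3, ∞)
along the cuts 4, 9, ℳ[f](s) splits into 3 integrals
segment 0 to 4 holds t**(7/4); add its integral
on [4, 9) integrate f = t**(3/2)*log(sqrt(t)) against the kernel
∫ over [9, ∞) of t*exp(-2*sqrt(t))·t^(s-1) joins the sum

on [0, 4): t**(7/4)
on [4, 9): t**(3/2)*log(sqrt(t))
on [9, oo): t*exp(-2*sqrt(t))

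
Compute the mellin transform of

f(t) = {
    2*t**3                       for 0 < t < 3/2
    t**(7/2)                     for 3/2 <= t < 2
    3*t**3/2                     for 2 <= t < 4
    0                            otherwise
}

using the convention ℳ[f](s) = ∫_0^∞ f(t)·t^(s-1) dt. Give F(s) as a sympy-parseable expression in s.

(-3*2**(s + 3)*(2*s + 7) + 4*2**(s + 7/2)*(s + 3) + 4*(3/2)**(s + 3)*(2*s + 7) - 4*(3/2)**(s + 7/2)*(s + 3) + 3*4**(s + 3)*(2*s + 7))/(2*(s + 3)*(2*s + 7))
  Re(s) > -3

the 3 pieces separated at 3/2, 2 each add one integral
for t in [0, 3/2): the term is ∫ 2*t**3·t^(s-1)
piece [3/2, 2): integrate t**(7/2) against the kernel
the [2, 4) slice contributes ∫ 3*t**3/2·t^(s-1) dt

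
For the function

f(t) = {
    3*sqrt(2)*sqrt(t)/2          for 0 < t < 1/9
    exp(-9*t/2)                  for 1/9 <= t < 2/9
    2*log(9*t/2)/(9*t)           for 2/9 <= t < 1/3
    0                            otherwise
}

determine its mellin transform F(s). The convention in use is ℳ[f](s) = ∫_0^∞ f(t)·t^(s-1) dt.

3**(-2*s - 1)*(3*2**s*(2*s + 1)*(s**2 - 2*s + 1)*uppergamma(s, 1/2) - 3*2**s*(2*s + 1)*(s**2 - 2*s + 1)*uppergamma(s, 1) + 2**s*(6*s + 3) + 3**s*s*(2*s + 1)*(-2*log(2) + 2*log(3)) + 3**s*(-4*s - 2) + 3**s*(2*s + 1)*(-2*log(3) + 2*log(2)) + sqrt(2)*(3*s**2 - 6*s + 3))/((2*s + 1)*(s**2 - 2*s + 1))
  Re(s) > -1/2

back out the common scale on t: sqrt(3)*sqrt(t) on [0, 1/6); exp(-3*t) on [1/6, 1/3); log(3*t)/(3*t) on [1/3, 1/2)
back out the common scale on t: sqrt(t) on [0, 1/2); exp(-t) on [1/2, 1); log(t)/t on [1, 3/2)
f breaks at 1/9, 2/9 into 3 integrals to sum
[0, 1/9) adds the kernel integral of 3*sqrt(2)*sqrt(t)/2
over [1/9, 2/9), the kernel integral of exp(-9*t/2) enters the sum
on [2/9, 1/3): add ∫ 2*log(9*t/2)/(9*t)·t^(s-1) dt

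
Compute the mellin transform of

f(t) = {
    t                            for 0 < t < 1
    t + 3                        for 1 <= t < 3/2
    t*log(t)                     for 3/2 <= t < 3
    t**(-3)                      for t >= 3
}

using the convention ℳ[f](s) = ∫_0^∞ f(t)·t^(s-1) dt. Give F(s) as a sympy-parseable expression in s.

(-162*2**s*s*(s - 3)*(s**2 + 2*s + 1) - 162*2**s*(s - 3)*(s**2 + 2*s + 1) - 81*3**s*s**2*(s - 3)*(s + 1)*log(3) + 81*3**s*s**2*(s - 3)*(s + 1)*log(2) - 81*3**s*s*(s - 3)*(s + 1)*log(3) + 81*3**s*s*(s - 3)*(s + 1)*log(2) + 81*3**s*s*(s - 3)*(s + 1) + 243*3**s*s*(s - 3)*(s**2 + 2*s + 1) + 162*3**s*(s - 3)*(s**2 + 2*s + 1) + 162*6**s*s**2*(s - 3)*(s + 1)*log(3) - 162*6**s*s*(s - 3)*(s + 1) + 162*6**s*s*(s - 3)*(s + 1)*log(3) - 2*6**s*s*(s + 1)*(s**2 + 2*s + 1))/(54*2**s*s*(s - 3)*(s + 1)*(s**2 + 2*s + 1))
  -1 < Re(s) < 3

slice at 1, 3/2, 3, transform all 4 pieces, and sum them
segment [0, 1) carries t; integrate it
segment 1 to 3/2 holds (t + 3); add its integral
segment [3/2, 3) carries t*log(t); integrate it
for t in [3, ∞): the term is ∫ t**(-3)·t^(s-1)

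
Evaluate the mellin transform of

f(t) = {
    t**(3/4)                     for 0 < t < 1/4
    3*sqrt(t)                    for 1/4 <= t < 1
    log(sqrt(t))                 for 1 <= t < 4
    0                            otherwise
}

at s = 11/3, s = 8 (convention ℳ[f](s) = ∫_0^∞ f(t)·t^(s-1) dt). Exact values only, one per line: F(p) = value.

F(11/3) = -576*2**(1/3)/121 - 9*2**(2/3)/6400 + 3*2**(1/6)/6784 + 4581/6050 + 384*2**(1/3)*log(2)/11
F(8) = -570023427/1114112 + sqrt(2)/2293760 + 8192*log(2)

back out the power substitution: t**(3/2) on [0, 1/2); 3*t on [1/2, 1); log(t) on [1, 2)
cuts at 1/4, 1: linearity sums the 3 kernel integrals
between 0 and 1/4 the integrand is t**(3/4)·t^(s-1)
piece [1/4, 1): integrate 3*sqrt(t) against the kernel
on [1, 4): add ∫ log(sqrt(t))·t^(s-1) dt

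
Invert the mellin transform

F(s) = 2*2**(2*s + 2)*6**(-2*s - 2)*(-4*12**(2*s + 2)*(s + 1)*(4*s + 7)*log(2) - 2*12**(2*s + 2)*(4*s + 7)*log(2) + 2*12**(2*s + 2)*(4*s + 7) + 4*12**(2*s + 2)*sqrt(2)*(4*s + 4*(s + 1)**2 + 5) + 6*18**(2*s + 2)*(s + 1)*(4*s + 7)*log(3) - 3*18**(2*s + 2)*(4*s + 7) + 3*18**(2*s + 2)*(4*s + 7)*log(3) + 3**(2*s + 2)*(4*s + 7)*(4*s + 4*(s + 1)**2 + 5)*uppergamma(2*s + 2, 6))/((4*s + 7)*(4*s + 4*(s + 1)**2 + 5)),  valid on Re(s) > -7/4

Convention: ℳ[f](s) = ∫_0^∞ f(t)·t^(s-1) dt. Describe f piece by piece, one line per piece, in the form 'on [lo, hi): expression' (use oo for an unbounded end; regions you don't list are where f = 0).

the shared t-power comes off first: sqrt(2)*t**(3/4)/4 on [0, 16); sqrt(t)*log(sqrt(t)/2)/2 on [16, 36); exp(-sqrt(t)) on [36, ∞)
undo the power substitution: sqrt(2)*t**(3/2)/4 on [0, 4); t*log(t/2)/2 on [4, 6); exp(-t) on [6, ∞)
undo the common scale on t: t**(3/2) on [0, 2); t*log(t) on [2, 3); exp(-2*t) on [3, ∞)
treat the 3 regions marked off by 16, 36 separately and sum
the [0, 16) slice contributes ∫ sqrt(2)*t**(7/4)/4·t^(s-1) dt
the [16, 36) slice contributes ∫ t**(3/2)*log(sqrt(t)/2)/2·t^(s-1) dt
on [36, ∞): add ∫ t*exp(-sqrt(t))·t^(s-1) dt

on [0, 16): sqrt(2)*t**(7/4)/4
on [16, 36): t**(3/2)*log(sqrt(t)/2)/2
on [36, oo): t*exp(-sqrt(t))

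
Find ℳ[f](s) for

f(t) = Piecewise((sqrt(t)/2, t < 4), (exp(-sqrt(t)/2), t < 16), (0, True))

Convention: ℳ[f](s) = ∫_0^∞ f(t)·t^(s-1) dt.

strip the power substitution: t/2 on [0, 2); exp(-t/2) on [2, 4)
strip the common scale on t: t on [0, 1); exp(-t) on [1, 2)
cuts at 4: linearity sums the 2 kernel integrals
piece [0, 4): integrate sqrt(t)/2 against the kernel
the [4, 16) slice contributes ∫ exp(-sqrt(t)/2)·t^(s-1) dt

2*2**(2*s)*((2*s + 1)*uppergamma(2*s, 1) - (2*s + 1)*uppergamma(2*s, 2) + 1)/(2*s + 1)
  Re(s) > -1/2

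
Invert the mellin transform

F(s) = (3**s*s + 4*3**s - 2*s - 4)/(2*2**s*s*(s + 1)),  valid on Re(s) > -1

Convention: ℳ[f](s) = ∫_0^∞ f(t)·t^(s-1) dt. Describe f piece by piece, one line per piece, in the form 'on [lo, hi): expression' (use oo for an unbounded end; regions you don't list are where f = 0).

on [0, 1/2): t
on [1/2, 3/2): 2 - t

treat the 2 regions marked off by 1/2 separately and sum
[0, 1/2) adds the kernel integral of t
on [1/2, 3/2): add ∫ (2 - t)·t^(s-1) dt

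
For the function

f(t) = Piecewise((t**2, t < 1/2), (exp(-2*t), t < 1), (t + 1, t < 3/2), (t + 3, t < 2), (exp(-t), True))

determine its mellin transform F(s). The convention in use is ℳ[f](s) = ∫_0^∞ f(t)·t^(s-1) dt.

(20*2**(2*s)*s*(s + 2) + 12*2**(2*s)*(s + 2) + 4*2**s*s*(s + 1)*(s + 2)*uppergamma(s, 2) - 8*2**s*s*(s + 2) - 4*2**s*(s + 2) - 8*3**s*s*(s + 2) - 8*3**s*(s + 2) + 4*s*(s + 1)*(s + 2)*uppergamma(s, 1) - 4*s*(s + 1)*(s + 2)*uppergamma(s, 2) + s*(s + 1))/(4*2**s*s*(s + 1)*(s + 2))
  Re(s) > -2

breakpoints 1/2, 1, 3/2, 2: one integral from each of the 5 segments
segment [0, 1/2) carries t**2; integrate it
for t in [1/2, 1): the term is ∫ exp(-2*t)·t^(s-1)
∫ (t + 1)·t^(s-1) over [1, 3/2)
for t in [3/2, 2): the term is ∫ (t + 3)·t^(s-1)
∫ exp(-t)·t^(s-1) over [2, ∞)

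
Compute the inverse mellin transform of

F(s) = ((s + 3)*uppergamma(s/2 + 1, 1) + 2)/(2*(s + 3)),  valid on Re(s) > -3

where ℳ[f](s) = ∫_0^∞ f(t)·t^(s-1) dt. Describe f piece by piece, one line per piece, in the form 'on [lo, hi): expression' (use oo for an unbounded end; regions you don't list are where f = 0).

back out the power substitution: t**(3/2) on [0, 1); t*exp(-t) on [1, ∞)
invert the shared t-power to get sqrt(t) on [0, 1); exp(-t) on [1, ∞)
breakpoints 1: one integral from each of the 2 segments
on [0, 1) integrate f = t**3 against the kernel
between 1 and ∞ the integrand is t**2*exp(-t**2)·t^(s-1)

on [0, 1): t**3
on [1, oo): t**2*exp(-t**2)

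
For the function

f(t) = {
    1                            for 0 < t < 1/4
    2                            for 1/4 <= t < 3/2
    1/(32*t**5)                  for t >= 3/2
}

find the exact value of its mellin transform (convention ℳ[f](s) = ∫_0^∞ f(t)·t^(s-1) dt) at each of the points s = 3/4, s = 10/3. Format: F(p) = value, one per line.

F(3/4) = sqrt(2)*(-1377 + 2755*6**(3/4))/4131
F(10/3) = 2**(1/3)*(-9 + 3904*6**(1/3))/3840

reversing the common scale on t: 1 on [0, 1/2); 2 on [1/2, 3); t**(-5) on [3, ∞)
strip the shared t-power: t on [0, 1/2); 2*t on [1/2, 3); t**(-4) on [3, ∞)
integrate the 3 segments split at 1/4, 3/2, then add the results
[0, 1/4) adds the kernel integral of 1
∫ over [1/4, 3/2) of 2·t^(s-1) joins the sum
the [3/2, ∞) slice contributes ∫ 1/(32*t**5)·t^(s-1) dt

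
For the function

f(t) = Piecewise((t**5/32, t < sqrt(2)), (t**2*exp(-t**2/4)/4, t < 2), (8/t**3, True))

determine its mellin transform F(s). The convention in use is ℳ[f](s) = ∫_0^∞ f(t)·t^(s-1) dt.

2**(s/2)*(4*2**(s/2)*(s - 3)*(s + 5)*uppergamma(s/2 + 1, 1/2) - 4*2**(s/2)*(s - 3)*(s + 5)*uppergamma(s/2 + 1, 1) - 8*2**(s/2)*(s + 5) + sqrt(2)*(s - 3))/(8*(s - 3)*(s + 5))
  -5 < Re(s) < 3

back out the common scale on t: t**5 on [0, sqrt(2)/2); t**2*exp(-t**2) on [sqrt(2)/2, 1); t**(-3) on [1, ∞)
invert the shared t-power to get t**3 on [0, sqrt(2)/2); exp(-t**2) on [sqrt(2)/2, 1); t**(-5) on [1, ∞)
peel off the power substitution: t**(3/2) on [0, 1/2); exp(-t) on [1/2, 1); t**(-5/2) on [1, ∞)
breakpoints sqrt(2), 2: one integral from each of the 3 segments
[0, sqrt(2)) adds the kernel integral of t**5/32
segment sqrt(2) to 2 holds t**2*exp(-t**2/4)/4; add its integral
over [2, ∞), the kernel integral of 8/t**3 enters the sum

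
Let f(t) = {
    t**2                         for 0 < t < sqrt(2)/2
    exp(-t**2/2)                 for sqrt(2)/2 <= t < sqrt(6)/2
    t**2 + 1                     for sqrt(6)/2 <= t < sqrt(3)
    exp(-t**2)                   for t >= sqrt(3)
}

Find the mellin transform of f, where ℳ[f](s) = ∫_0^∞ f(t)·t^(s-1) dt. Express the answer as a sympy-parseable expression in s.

(sqrt(2)/2)**s*(2**(s/2)*s*(s + 2)*uppergamma(s/2, 3) + 2**s*s*(s + 2)*uppergamma(s/2, 1/4) - 2**s*s*(s + 2)*uppergamma(s/2, 3/4) - 5*3**(s/2)*s - 4*3**(s/2) + 8*6**(s/2)*s + 4*6**(s/2) + s)/(2*s*(s + 2))
  Re(s) > -2

invert the power substitution to get t on [0, 1/2); exp(-t/2) on [1/2, 3/2); t + 1 on [3/2, 3); …
slice at sqrt(2)/2, sqrt(6)/2, sqrt(3), transform all 4 pieces, and sum them
[0, sqrt(2)/2) adds the kernel integral of t**2
the [sqrt(2)/2, sqrt(6)/2) slice contributes ∫ exp(-t**2/2)·t^(s-1) dt
segment sqrt(6)/2 to sqrt(3) holds (t**2 + 1); add its integral
piece [sqrt(3), ∞): integrate exp(-t**2) against the kernel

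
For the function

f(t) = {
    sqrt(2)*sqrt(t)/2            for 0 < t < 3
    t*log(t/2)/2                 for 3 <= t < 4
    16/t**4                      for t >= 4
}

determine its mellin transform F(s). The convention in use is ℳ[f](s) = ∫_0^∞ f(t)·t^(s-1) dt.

back out the common scale on t: sqrt(t) on [0, 3/2); t*log(t) on [3/2, 2); t**(-4) on [2, ∞)
slice at 3, 4, transform all 3 pieces, and sum them
∫ over [0, 3) of sqrt(2)*sqrt(t)/2·t^(s-1) joins the sum
between 3 and 4 the integrand is t*log(t/2)/2·t^(s-1)
∫ 16/t**4·t^(s-1) over [4, ∞)

(32*2**(2*s)*s*(s - 4)*(2*s + 1)*log(2) - 32*2**(2*s)*(s - 4)*(2*s + 1) + 32*2**(2*s)*(s - 4)*(2*s + 1)*log(2) + 3**s*s*(s - 4)*(2*s + 1)*(-24*log(3) + 24*log(2)) + 3**s*(s - 4)*(2*s + 1)*(-24*log(3) + 24*log(2)) + 24*3**s*(s - 4)*(2*s + 1) + 16*3**s*sqrt(6)*(s - 4)*(s**2 + 2*s + 1) - 4**s*(2*s + 1)*(s**2 + 2*s + 1))/(16*(s - 4)*(2*s + 1)*(s**2 + 2*s + 1))
  -1/2 < Re(s) < 4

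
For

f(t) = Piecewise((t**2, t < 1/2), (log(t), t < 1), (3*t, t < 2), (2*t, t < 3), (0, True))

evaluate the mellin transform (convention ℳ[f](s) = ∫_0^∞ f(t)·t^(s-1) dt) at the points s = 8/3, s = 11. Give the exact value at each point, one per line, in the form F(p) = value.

peel off the shared t-power: t on [0, 1/2); log(t)/t on [1/2, 1); 3 on [1, 2); …
decompose at 1/2, 1, 2; ℳ[f](s) sums the 4 pieces' integrals
∫ t**2·t^(s-1) over [0, 1/2)
piece [1/2, 1): integrate log(t) against the kernel
segment 1 to 2 holds 3*t; add its integral
the [2, 3) slice contributes ∫ 2*t·t^(s-1) dt

F(8/3) = -675/704 + 87*2**(1/3)/3584 + 3*2**(1/3)*log(2)/64 + 24*2**(2/3)/11 + 162*3**(2/3)/11
F(11) = log(2)/22528 + 3437263911431/38658048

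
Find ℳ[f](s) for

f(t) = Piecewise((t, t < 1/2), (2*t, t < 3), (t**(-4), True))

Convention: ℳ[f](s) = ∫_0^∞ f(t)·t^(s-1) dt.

treat the 3 regions marked off by 1/2, 3 separately and sum
piece [0, 1/2): integrate t against the kernel
[1/2, 3) adds the kernel integral of 2*t
∫ t**(-4)·t^(s-1) over [3, ∞)

(970*6**s*s - 3890*6**s - 81*s + 324)/(162*2**s*(s**2 - 3*s - 4))
  -1 < Re(s) < 4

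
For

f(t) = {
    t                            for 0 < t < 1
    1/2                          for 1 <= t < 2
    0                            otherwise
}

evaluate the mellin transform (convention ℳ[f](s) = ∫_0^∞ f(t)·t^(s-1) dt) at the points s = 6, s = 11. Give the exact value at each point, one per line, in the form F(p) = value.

F(6) = 151/28
F(11) = 12293/132

along the cuts 1, ℳ[f](s) splits into 2 integrals
over [0, 1), the kernel integral of t enters the sum
the [1, 2) slice contributes ∫ 1/2·t^(s-1) dt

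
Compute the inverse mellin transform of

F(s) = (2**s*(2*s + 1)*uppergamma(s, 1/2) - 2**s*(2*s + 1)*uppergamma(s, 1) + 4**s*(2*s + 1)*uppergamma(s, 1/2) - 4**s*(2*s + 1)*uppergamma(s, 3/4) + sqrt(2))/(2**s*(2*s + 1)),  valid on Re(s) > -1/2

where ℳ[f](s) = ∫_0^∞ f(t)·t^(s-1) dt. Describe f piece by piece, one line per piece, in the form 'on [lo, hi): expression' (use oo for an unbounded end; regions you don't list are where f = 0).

on [0, 1/2): sqrt(t)
on [1/2, 1): exp(-t)
on [1, 3/2): exp(-t/2)

summing 3 kernel integrals split by 1/2, 1 yields ℳ[f](s)
∫ over [0, 1/2) of sqrt(t)·t^(s-1) joins the sum
∫ exp(-t)·t^(s-1) over [1/2, 1)
between 1 and 3/2 the integrand is exp(-t/2)·t^(s-1)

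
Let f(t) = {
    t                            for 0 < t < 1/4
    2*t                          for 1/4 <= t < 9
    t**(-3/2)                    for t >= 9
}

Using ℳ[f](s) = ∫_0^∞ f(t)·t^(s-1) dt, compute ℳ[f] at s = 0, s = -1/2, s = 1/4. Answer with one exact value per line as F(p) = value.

remove the power substitution first: t**2 on [0, 1/2); 2*t**2 on [1/2, 3); t**(-3) on [3, ∞)
peel off the shared t-power: t on [0, 1/2); 2*t on [1/2, 3); t**(-4) on [3, ∞)
along the cuts 1/4, 9, ℳ[f](s) splits into 3 integrals
over [0, 1/4), the kernel integral of t enters the sum
∫ 2*t·t^(s-1) over [1/4, 9)
the [9, ∞) slice contributes ∫ t**(-3/2)·t^(s-1) dt

F(0) = 5759/324
F(-1/2) = 1783/162
F(1/4) = sqrt(2)*(-27 + 1948*sqrt(6))/270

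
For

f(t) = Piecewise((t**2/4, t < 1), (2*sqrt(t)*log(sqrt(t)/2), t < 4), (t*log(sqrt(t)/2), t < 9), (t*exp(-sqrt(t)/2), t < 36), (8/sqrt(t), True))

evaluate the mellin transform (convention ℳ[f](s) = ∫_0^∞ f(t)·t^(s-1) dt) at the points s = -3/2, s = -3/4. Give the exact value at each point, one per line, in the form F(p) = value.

F(-3/2) = -4*log(2)/3 - 2*log(3)/3 - expint(2, 3)/3 + 2*expint(2, 3/2)/3 + 257/162
F(-3/4) = -8*sqrt(3) + log(2**(-8 - 4*sqrt(3))*3**(4*sqrt(3))) - 2*sqrt(2)*sqrt(pi)*erfc(sqrt(3)) + 4*sqrt(6)/135 + 2*sqrt(2)*sqrt(pi)*erfc(sqrt(6)/2) + 81/5

reversing the shared t-power: t/4 on [0, 1); 2*log(sqrt(t)/2)/sqrt(t) on [1, 4); log(sqrt(t)/2) on [4, 9); …
remove the power substitution first: t**2/4 on [0, 1); 2*log(t/2)/t on [1, 2); log(t/2) on [2, 3); …
back out the common scale on t: t**2 on [0, 1/2); log(t)/t on [1/2, 1); log(t) on [1, 3/2); …
linearity at 1, 4, 9, 36 turns ℳ[f](s) into 5 summed integrals
for t in [0, 1): the term is ∫ t**2/4·t^(s-1)
between 1 and 4 the integrand is 2*sqrt(t)*log(sqrt(t)/2)·t^(s-1)
∫ over [4, 9) of t*log(sqrt(t)/2)·t^(s-1) joins the sum
[9, 36) adds the kernel integral of t*exp(-sqrt(t)/2)
on [36, ∞) integrate f = 8/sqrt(t) against the kernel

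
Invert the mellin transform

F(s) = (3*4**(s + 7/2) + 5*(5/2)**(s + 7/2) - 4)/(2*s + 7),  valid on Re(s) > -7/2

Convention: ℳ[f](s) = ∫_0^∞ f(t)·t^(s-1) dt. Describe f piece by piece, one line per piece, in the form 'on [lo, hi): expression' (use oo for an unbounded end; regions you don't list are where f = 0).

cuts at 1, 5/2: linearity sums the 3 kernel integrals
∫ over [0, 1) of 2*t**(7/2)·t^(s-1) joins the sum
the [1, 5/2) slice contributes ∫ 4*t**(7/2)·t^(s-1) dt
on [5/2, 4): add ∫ 3*t**(7/2)/2·t^(s-1) dt

on [0, 1): 2*t**(7/2)
on [1, 5/2): 4*t**(7/2)
on [5/2, 4): 3*t**(7/2)/2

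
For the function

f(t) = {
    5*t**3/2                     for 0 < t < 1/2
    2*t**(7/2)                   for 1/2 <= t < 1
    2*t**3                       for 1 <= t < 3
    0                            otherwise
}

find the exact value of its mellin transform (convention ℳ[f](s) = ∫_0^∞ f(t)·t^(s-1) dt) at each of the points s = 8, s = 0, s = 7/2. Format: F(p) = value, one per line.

F(8) = 33377321075/1036288 - sqrt(2)/23552
F(0) = 2017/112 - sqrt(2)/28
F(7/2) = -141/5824 + 5*sqrt(2)/1664 + 2916*sqrt(3)/13

cuts at 1/2, 1: linearity sums the 3 kernel integrals
piece [0, 1/2): integrate 5*t**3/2 against the kernel
segment [1/2, 1) carries 2*t**(7/2); integrate it
segment [1, 3) carries 2*t**3; integrate it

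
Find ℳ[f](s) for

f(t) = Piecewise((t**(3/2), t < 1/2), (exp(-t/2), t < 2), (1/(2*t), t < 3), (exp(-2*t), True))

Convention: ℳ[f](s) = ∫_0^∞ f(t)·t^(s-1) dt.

(12*24**s*(s - 1)*(2*s + 3)*uppergamma(s, 1/4) - 12*24**s*(s - 1)*(2*s + 3)*uppergamma(s, 1) - 3*24**s*(2*s + 3) + 2*36**s*(2*s + 3) + 12*6**s*(s - 1)*(2*s + 3)*uppergamma(s, 6) + 6*sqrt(2)*6**s*(s - 1))/(12*12**s*(s - 1)*(2*s + 3))
  Re(s) > -3/2

decompose at 1/2, 2, 3; ℳ[f](s) sums the 4 pieces' integrals
∫ over [0, 1/2) of t**(3/2)·t^(s-1) joins the sum
between 1/2 and 2 the integrand is exp(-t/2)·t^(s-1)
for t in [2, 3): the term is ∫ 1/(2*t)·t^(s-1)
on [3, ∞) integrate f = exp(-2*t) against the kernel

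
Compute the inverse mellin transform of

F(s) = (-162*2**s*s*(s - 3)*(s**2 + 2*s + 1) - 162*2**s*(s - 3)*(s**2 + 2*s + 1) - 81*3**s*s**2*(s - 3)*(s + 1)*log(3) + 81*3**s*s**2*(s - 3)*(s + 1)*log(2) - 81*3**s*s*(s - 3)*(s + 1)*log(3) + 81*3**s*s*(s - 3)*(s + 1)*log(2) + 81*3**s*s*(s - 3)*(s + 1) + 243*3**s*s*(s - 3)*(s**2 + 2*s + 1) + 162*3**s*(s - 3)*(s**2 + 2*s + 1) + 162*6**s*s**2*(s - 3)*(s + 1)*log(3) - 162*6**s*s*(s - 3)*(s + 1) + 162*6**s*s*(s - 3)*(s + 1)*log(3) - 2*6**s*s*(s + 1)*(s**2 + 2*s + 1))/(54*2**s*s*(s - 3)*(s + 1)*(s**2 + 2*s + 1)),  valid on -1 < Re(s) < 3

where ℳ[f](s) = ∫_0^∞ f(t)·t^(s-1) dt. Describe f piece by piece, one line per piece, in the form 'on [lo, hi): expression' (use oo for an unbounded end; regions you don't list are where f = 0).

on [0, 1): t
on [1, 3/2): t + 3
on [3/2, 3): t*log(t)
on [3, oo): t**(-3)

the 4 pieces separated at 1, 3/2, 3 each add one integral
on [0, 1) integrate f = t against the kernel
[1, 3/2) adds the kernel integral of (t + 3)
piece [3/2, 3): integrate t*log(t) against the kernel
for t in [3, ∞): the term is ∫ t**(-3)·t^(s-1)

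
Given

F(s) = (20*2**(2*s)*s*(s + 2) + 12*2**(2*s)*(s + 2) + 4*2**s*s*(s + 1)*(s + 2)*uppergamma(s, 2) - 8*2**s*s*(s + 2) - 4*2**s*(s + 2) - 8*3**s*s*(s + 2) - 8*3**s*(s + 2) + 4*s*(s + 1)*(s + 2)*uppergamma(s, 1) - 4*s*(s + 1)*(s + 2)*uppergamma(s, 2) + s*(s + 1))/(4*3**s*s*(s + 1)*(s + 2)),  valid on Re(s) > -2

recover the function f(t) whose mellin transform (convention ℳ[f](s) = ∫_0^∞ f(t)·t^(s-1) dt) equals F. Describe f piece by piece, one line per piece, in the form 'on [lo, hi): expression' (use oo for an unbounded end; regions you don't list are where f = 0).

invert the common scale on t to get t**2 on [0, 1/2); exp(-2*t) on [1/2, 1); t + 1 on [1, 3/2); …
split f at 1/3, 2/3, 1, 4/3: ℳ[f](s) collects 5 kernel integrals
between 0 and 1/3 the integrand is 9*t**2/4·t^(s-1)
piece [1/3, 2/3): integrate exp(-3*t) against the kernel
for t in [2/3, 1): the term is ∫ (3*t/2 + 1)·t^(s-1)
the [1, 4/3) slice contributes ∫ (3*t/2 + 3)·t^(s-1) dt
piece [4/3, ∞): integrate exp(-3*t/2) against the kernel

on [0, 1/3): 9*t**2/4
on [1/3, 2/3): exp(-3*t)
on [2/3, 1): 3*t/2 + 1
on [1, 4/3): 3*t/2 + 3
on [4/3, oo): exp(-3*t/2)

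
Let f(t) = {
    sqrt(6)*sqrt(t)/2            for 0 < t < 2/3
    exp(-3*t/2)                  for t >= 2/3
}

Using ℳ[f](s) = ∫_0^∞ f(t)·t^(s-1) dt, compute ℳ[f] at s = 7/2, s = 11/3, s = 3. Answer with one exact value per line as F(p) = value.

remove the common scale on t first: sqrt(t) on [0, 1); exp(-t) on [1, ∞)
breakpoints 2/3: one integral from each of the 2 segments
segment 0 to 2/3 holds sqrt(6)*sqrt(t)/2; add its integral
for t in [2/3, ∞): the term is ∫ exp(-3*t/2)·t^(s-1)

F(7/2) = sqrt(6)*(E*(2 + 15*sqrt(pi)*erfc(1)) + 58)*exp(-1)/81
F(11/3) = 8*12**(1/3)*(6 + 25*uppergamma(11/3, 1))/2025
F(3) = 16/189 + 40*exp(-1)/27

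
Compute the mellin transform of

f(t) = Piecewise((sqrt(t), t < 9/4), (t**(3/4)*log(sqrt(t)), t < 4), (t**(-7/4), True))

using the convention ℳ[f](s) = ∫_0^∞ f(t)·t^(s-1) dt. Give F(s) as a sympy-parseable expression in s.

invert the power substitution to get t on [0, 3/2); t**(3/2)*log(t) on [3/2, 2); t**(-7/2) on [2, ∞)
the shared t-power comes off first: sqrt(t) on [0, 3/2); t*log(t) on [3/2, 2); t**(-4) on [2, ∞)
decompose at 9/4, 4; ℳ[f](s) sums the 3 pieces' integrals
over [0, 9/4), the kernel integral of sqrt(t) enters the sum
segment [9/4, 4) carries t**(3/4)*log(sqrt(t)); integrate it
segment 4 to ∞ holds t**(-7/4); add its integral

2**(-2*s - 3/2)*(32*16**s*(2*s + 1)*(4*s - 7)*(4*s + 1)*log(2) + 64*16**s*(2*s + 1)*(4*s - 7)*log(2) - 16**s*(2*s + 1)*(16*s + (4*s + 1)**2 + 8) - 2**(4*s + 6)*(2*s + 1)*(4*s - 7) + 3**(2*s + 1/2)*(2*s + 1)*(4*s - 7)*(4*s + 1)*(-12*log(3) + 12*log(2)) + 3**(2*s + 1/2)*(2*s + 1)*(4*s - 7)*(-24*log(3) + 24*log(2)) + 2*3**(2*s + 1/2)*sqrt(6)*(4*s - 7)*(16*s + (4*s + 1)**2 + 8) + 8*3**(2*s + 3/2)*(2*s + 1)*(4*s - 7))/((2*s + 1)*(4*s - 7)*(16*s + (4*s + 1)**2 + 8))
  -1/2 < Re(s) < 7/4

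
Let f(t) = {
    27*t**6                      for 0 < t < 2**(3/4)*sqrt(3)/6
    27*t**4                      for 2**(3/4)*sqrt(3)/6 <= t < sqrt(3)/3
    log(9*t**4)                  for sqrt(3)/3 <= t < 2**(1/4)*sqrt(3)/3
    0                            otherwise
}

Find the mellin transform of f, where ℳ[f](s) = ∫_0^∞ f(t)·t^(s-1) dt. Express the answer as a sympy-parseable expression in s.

(2**(3/4)*sqrt(3)/6)**s*(12*2**(s/4)*s**2*(s + 6) + 16*2**(s/4)*(s + 4)*(s + 6) + 4*2**(s/2)*s*(s + 4)*(s + 6)*log(2) - 16*2**(s/2)*(s + 4)*(s + 6) + sqrt(2)*s**2*(s + 4) - 6*s**2*(s + 6))/(4*s**2*(s + 4)*(s + 6))
  Re(s) > -6

reversing the power substitution: 27*t**3 on [0, sqrt(2)/6); 27*t**2 on [sqrt(2)/6, 1/3); log(9*t**2) on [1/3, sqrt(2)/3)
reversing the common scale on t: t**3 on [0, sqrt(2)/2); 3*t**2 on [sqrt(2)/2, 1); log(t**2) on [1, sqrt(2))
remove the power substitution first: t**(3/2) on [0, 1/2); 3*t on [1/2, 1); log(t) on [1, 2)
cuts at 2**(3/4)*sqrt(3)/6, sqrt(3)/3: linearity sums the 3 kernel integrals
∫ 27*t**6·t^(s-1) over [0, 2**(3/4)*sqrt(3)/6)
∫ over [2**(3/4)*sqrt(3)/6, sqrt(3)/3) of 27*t**4·t^(s-1) joins the sum
between sqrt(3)/3 and 2**(1/4)*sqrt(3)/3 the integrand is log(9*t**4)·t^(s-1)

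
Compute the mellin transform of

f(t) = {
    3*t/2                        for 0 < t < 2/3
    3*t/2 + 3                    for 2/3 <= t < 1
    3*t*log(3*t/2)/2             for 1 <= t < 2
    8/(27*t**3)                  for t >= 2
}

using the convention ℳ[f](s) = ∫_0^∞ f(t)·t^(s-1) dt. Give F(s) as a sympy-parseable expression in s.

strip the common scale on t: 3*t on [0, 1/3); 3*t + 3 on [1/3, 1/2); 3*t*log(3*t) on [1/2, 1); …
back out the common scale on t: t on [0, 1); t + 3 on [1, 3/2); t*log(t) on [3/2, 3); …
split f at 2/3, 1, 2: ℳ[f](s) collects 4 kernel integrals
∫ over [0, 2/3) of 3*t/2·t^(s-1) joins the sum
the [2/3, 1) slice contributes ∫ (3*t/2 + 3)·t^(s-1) dt
∫ over [1, 2) of 3*t*log(3*t/2)/2·t^(s-1) joins the sum
on [2, ∞) integrate f = 8/(27*t**3) against the kernel

2**s*(-162*2**s*s*(s - 3)*(s**2 + 2*s + 1) - 162*2**s*(s - 3)*(s**2 + 2*s + 1) - 81*3**s*s**2*(s - 3)*(s + 1)*log(3) + 81*3**s*s**2*(s - 3)*(s + 1)*log(2) - 81*3**s*s*(s - 3)*(s + 1)*log(3) + 81*3**s*s*(s - 3)*(s + 1)*log(2) + 81*3**s*s*(s - 3)*(s + 1) + 243*3**s*s*(s - 3)*(s**2 + 2*s + 1) + 162*3**s*(s - 3)*(s**2 + 2*s + 1) + 162*6**s*s**2*(s - 3)*(s + 1)*log(3) - 162*6**s*s*(s - 3)*(s + 1) + 162*6**s*s*(s - 3)*(s + 1)*log(3) - 2*6**s*s*(s + 1)*(s**2 + 2*s + 1))/(54*6**s*s*(s - 3)*(s + 1)*(s**2 + 2*s + 1))
  -1 < Re(s) < 3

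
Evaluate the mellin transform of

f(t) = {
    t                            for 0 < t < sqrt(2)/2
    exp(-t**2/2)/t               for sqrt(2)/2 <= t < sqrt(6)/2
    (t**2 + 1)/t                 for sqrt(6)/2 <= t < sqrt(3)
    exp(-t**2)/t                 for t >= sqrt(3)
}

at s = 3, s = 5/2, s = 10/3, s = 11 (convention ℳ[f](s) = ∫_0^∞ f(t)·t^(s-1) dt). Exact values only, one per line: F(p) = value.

F(3) = -exp(-3/4) + exp(-3)/2 + exp(-1/4) + 5/2
F(5/2) = 2**(1/4)*(-46*3**(3/4) - 42*sqrt(2)*uppergamma(3/4, 3/4) + 21*2**(3/4)*uppergamma(3/4, 3) + 6 + 42*sqrt(2)*uppergamma(3/4, 1/4) + 64*6**(3/4))/84
F(10/3) = 2**(5/6)*(-423*3**(1/6) - 364*2**(1/3)*uppergamma(7/6, 3/4) + 182*2**(1/6)*uppergamma(7/6, 3) + 21 + 364*2**(1/3)*uppergamma(7/6, 1/4) + 1224*6**(1/6))/728
F(11) = -12993*exp(-3/4)/16 + 393*exp(-3)/2 + 80009/960 + 7889*exp(-1/4)/16

strip the shared t-power: t**2 on [0, sqrt(2)/2); exp(-t**2/2) on [sqrt(2)/2, sqrt(6)/2); t**2 + 1 on [sqrt(6)/2, sqrt(3)); …
remove the power substitution first: t on [0, 1/2); exp(-t/2) on [1/2, 3/2); t + 1 on [3/2, 3); …
slice at sqrt(2)/2, sqrt(6)/2, sqrt(3), transform all 4 pieces, and sum them
segment 0 to sqrt(2)/2 holds t; add its integral
on [sqrt(2)/2, sqrt(6)/2) integrate f = exp(-t**2/2)/t against the kernel
the [sqrt(6)/2, sqrt(3)) slice contributes ∫ (t**2 + 1)/t·t^(s-1) dt
segment sqrt(3) to ∞ holds exp(-t**2)/t; add its integral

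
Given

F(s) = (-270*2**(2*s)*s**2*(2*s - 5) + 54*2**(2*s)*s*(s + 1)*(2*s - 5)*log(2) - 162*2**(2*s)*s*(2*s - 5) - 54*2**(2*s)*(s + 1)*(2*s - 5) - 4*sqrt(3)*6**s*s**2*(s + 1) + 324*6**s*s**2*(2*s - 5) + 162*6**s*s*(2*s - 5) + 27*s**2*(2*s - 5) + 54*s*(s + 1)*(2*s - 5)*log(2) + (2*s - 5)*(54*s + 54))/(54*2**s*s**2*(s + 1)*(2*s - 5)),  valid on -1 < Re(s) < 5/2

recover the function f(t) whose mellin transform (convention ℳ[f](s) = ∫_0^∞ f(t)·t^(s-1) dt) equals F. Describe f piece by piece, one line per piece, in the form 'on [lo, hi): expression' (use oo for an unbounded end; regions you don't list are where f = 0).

decompose at 1/2, 2, 3; ℳ[f](s) sums the 4 pieces' integrals
∫ t·t^(s-1) over [0, 1/2)
segment 1/2 to 2 holds log(t); add its integral
on [2, 3) integrate f = (t + 3) against the kernel
segment [3, ∞) carries t**(-5/2); integrate it

on [0, 1/2): t
on [1/2, 2): log(t)
on [2, 3): t + 3
on [3, oo): t**(-5/2)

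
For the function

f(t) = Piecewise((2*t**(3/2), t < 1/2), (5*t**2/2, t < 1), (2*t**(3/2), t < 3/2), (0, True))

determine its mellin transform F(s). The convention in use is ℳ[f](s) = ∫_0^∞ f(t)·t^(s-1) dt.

(2**(7/2 - s)*3**(s + 3/2)*(s + 2) + 2**(7/2 - s)*(s + 2) + 8*s - 4 + 5*(-2*s - 3)/2**s)/(8*(s + 2)*(2*s + 3))
  Re(s) > -3/2

cuts at 1/2, 1: linearity sums the 3 kernel integrals
∫ over [0, 1/2) of 2*t**(3/2)·t^(s-1) joins the sum
on [1/2, 1): add ∫ 5*t**2/2·t^(s-1) dt
the [1, 3/2) slice contributes ∫ 2*t**(3/2)·t^(s-1) dt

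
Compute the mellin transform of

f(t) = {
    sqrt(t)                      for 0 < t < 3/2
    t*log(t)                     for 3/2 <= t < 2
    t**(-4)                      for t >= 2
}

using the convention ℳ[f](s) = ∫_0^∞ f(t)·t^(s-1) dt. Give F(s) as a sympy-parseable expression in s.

(-32*2**(2*s)*(s - 4)*(2*s + 1) + 3**s*s*(s - 4)*(2*s + 1)*(-24*log(3) + 24*log(2)) + 3**s*(s - 4)*(2*s + 1)*(-24*log(3) + 24*log(2)) + 24*3**s*(s - 4)*(2*s + 1) + 16*3**s*sqrt(6)*(s - 4)*(s**2 + 2*s + 1) + 32*4**s*s*(s - 4)*(2*s + 1)*log(2) + 32*4**s*(s - 4)*(2*s + 1)*log(2) - 4**s*(2*s + 1)*(s**2 + 2*s + 1))/(16*2**s*(s - 4)*(2*s + 1)*(s**2 + 2*s + 1))
  -1/2 < Re(s) < 4

decompose at 3/2, 2; ℳ[f](s) sums the 3 pieces' integrals
on [0, 3/2): add ∫ sqrt(t)·t^(s-1) dt
for t in [3/2, 2): the term is ∫ t*log(t)·t^(s-1)
over [2, ∞), the kernel integral of t**(-4) enters the sum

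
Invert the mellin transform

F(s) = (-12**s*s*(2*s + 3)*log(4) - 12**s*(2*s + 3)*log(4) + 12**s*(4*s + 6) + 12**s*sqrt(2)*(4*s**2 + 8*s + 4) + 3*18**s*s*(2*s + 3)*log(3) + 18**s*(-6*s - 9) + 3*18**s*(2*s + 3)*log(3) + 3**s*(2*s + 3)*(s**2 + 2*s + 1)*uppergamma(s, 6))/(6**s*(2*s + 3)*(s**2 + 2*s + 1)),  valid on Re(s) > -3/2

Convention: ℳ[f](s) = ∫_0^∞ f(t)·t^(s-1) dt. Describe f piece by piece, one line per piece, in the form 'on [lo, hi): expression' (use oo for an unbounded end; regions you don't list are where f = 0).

on [0, 2): t**(3/2)
on [2, 3): t*log(t)
on [3, oo): exp(-2*t)

along the cuts 2, 3, ℳ[f](s) splits into 3 integrals
the [0, 2) slice contributes ∫ t**(3/2)·t^(s-1) dt
the [2, 3) slice contributes ∫ t*log(t)·t^(s-1) dt
the [3, ∞) slice contributes ∫ exp(-2*t)·t^(s-1) dt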